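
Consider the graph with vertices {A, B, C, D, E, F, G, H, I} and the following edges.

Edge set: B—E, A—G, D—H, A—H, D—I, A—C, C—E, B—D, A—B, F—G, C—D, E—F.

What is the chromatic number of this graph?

The cycle F-G-A-B-E-F has odd length 5, so it cannot be 2-colored; at least 3 colors are needed.
One proper 3-coloring: A=1, B=2, C=2, D=1, E=1, F=2, G=3, H=2, I=2. Each edge has distinct colors on its endpoints.

3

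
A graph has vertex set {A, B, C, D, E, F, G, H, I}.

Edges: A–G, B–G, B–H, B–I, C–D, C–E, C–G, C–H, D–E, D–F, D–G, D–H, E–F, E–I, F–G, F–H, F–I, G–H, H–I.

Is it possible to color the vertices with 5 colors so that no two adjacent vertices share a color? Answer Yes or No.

Yes

The chromatic number is 4. D, F, G, H are mutually adjacent (a clique of size 4), so at least 4 colors are needed.
A valid assignment using 4 colors: A=blue, B=green, C=green, D=yellow, E=red, F=green, G=red, H=blue, I=yellow.
Since 5 ≥ 4, a proper 5-coloring certainly exists.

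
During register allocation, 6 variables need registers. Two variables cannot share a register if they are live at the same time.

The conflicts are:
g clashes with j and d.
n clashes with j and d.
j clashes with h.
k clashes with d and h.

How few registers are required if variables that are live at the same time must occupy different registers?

3

The cycle g-j-h-k-d-g has odd length 5, so it cannot be 2-colored; at least 3 registers are needed.
A valid assignment using 3 registers: g=2, n=2, j=1, k=3, d=1, h=2. Each listed conflict is separated.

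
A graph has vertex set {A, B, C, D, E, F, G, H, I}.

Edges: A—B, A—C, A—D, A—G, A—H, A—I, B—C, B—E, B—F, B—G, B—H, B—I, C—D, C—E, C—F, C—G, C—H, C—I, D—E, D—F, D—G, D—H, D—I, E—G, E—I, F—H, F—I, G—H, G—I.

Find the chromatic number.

A, B, C, G, H are mutually adjacent (a clique of size 5), so at least 5 colors are needed.
5 colors suffice: A=5, B=3, C=1, D=3, E=5, F=4, G=4, H=2, I=2. Every edge joins two different colors.

5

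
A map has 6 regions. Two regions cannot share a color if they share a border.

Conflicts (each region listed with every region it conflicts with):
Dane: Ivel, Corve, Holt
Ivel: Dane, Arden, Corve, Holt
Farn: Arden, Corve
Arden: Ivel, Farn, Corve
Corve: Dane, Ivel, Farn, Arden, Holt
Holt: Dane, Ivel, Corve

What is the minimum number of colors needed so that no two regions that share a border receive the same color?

Dane, Ivel, Corve, Holt are mutually in conflict, so at least 4 colors are needed.
A valid assignment using 4 colors: Dane=4, Ivel=2, Farn=2, Arden=3, Corve=1, Holt=3. Each listed conflict is separated.

4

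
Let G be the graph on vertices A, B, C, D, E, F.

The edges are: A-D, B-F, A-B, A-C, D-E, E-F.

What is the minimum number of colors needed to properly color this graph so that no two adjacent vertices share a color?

The cycle F-B-A-D-E-F has odd length 5, so it cannot be 2-colored; at least 3 colors are needed.
3 colors suffice: A=red, B=green, C=blue, D=blue, E=red, F=blue. Every edge joins two different colors.

3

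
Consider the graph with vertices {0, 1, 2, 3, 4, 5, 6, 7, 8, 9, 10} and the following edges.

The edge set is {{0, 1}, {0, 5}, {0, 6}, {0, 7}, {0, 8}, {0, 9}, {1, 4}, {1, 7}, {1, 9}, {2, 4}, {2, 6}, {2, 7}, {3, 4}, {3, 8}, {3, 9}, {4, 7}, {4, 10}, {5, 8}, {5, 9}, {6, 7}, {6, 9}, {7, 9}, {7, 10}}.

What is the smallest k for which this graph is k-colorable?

4

0, 1, 7, 9 are mutually adjacent (a clique of size 4), so at least 4 colors are needed.
4 colors suffice: color red → {3, 5, 7}; color blue → {4, 8, 9}; color green → {0, 2, 10}; color yellow → {1, 6}. Every edge joins two different colors.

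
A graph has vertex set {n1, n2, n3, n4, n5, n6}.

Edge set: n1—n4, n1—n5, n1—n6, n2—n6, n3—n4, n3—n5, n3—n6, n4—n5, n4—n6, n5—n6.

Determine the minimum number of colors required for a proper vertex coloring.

4

n1, n4, n5, n6 form a clique, so at least 4 colors are needed.
4 colors suffice: color 1 → {n6}; color 2 → {n2, n5}; color 3 → {n4}; color 4 → {n1, n3}. No two adjacent vertices share a color.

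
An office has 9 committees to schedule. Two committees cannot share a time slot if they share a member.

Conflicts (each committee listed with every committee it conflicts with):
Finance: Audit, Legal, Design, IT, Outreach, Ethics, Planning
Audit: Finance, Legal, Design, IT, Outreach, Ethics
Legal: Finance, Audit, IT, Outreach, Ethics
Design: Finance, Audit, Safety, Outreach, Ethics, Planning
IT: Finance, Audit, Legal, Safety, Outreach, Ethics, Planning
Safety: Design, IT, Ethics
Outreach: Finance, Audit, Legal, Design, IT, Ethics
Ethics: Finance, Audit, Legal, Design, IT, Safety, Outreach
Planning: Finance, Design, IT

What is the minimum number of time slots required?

Finance, Audit, Legal, IT, Outreach, Ethics pairwise conflict, so at least 6 time slots are needed.
Using 6 time slots: Finance=3, Audit=5, Legal=6, Design=2, IT=2, Safety=3, Outreach=4, Ethics=1, Planning=1. No two conflicting committees share a time slot.

6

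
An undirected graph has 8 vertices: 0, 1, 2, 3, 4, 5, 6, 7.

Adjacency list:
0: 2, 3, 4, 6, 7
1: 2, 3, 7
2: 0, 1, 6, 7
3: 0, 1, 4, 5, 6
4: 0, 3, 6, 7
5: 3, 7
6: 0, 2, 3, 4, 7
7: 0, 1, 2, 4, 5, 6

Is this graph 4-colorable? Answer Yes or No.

The chromatic number is 4. 0, 2, 6, 7 are mutually adjacent (a clique of size 4), so at least 4 colors are needed.
One proper 4-coloring: 0=blue, 1=blue, 2=yellow, 3=red, 4=yellow, 5=blue, 6=green, 7=red.
That is already a proper 4-coloring.

Yes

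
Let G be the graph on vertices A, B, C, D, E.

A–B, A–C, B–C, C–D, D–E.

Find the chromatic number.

A, B, C are pairwise adjacent, so at least 3 colors are needed.
3 colors suffice: A=3, B=2, C=1, D=2, E=1. No two adjacent vertices share a color.

3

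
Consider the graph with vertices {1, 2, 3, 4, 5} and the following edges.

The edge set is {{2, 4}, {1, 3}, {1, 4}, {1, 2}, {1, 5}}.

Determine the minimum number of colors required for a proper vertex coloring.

3

1, 2, 4 form a triangle, so at least 3 colors are needed.
3 colors suffice: color red → {1}; color blue → {3, 4, 5}; color green → {2}. Every edge joins two different colors.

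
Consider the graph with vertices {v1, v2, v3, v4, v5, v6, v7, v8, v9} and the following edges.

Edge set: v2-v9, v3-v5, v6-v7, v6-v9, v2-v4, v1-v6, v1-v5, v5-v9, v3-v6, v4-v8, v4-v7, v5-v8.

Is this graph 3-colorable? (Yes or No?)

Yes

The chromatic number is 3. The cycle v4-v8-v5-v9-v2-v4 has odd length 5, so it cannot be 2-colored; at least 3 colors are needed.
3 colors suffice: color R → {v4, v5, v6}; color B → {v1, v3, v7, v8, v9}; color G → {v2}.
That is already a proper 3-coloring.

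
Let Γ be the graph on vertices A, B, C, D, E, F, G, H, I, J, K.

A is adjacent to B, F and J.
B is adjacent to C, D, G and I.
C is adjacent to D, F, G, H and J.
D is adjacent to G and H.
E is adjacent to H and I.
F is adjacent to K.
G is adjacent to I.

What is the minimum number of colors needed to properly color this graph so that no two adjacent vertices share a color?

4

B, C, D, G are mutually adjacent (a clique of size 4), so at least 4 colors are needed.
4 colors suffice: A=1, B=2, C=1, D=4, E=3, F=2, G=3, H=2, I=1, J=2, K=1. Each edge has distinct colors on its endpoints.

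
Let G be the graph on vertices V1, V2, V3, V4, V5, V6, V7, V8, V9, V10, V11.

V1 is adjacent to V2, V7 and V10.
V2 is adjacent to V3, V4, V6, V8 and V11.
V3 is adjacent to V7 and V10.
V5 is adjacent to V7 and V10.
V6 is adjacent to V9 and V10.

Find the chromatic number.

V1 and V7 are adjacent, so at least 2 colors are needed.
2 colors suffice: color 1 → {V2, V7, V9, V10}; color 2 → {V1, V3, V4, V5, V6, V8, V11}. No two adjacent vertices share a color.

2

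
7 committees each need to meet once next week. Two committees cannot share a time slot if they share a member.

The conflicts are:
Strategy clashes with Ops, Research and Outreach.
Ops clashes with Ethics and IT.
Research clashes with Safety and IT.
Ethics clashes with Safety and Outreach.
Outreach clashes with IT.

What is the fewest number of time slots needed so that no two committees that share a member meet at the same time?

The cycle Ethics-Ops-IT-Research-Safety-Ethics has odd length 5, so it cannot be 2-colored; at least 3 time slots are needed.
3 time slots suffice: time slot 1 → {Strategy, Ethics, IT}; time slot 2 → {Ops, Research, Outreach}; time slot 3 → {Safety}. Every pair that conflicts lands in different time slots.

3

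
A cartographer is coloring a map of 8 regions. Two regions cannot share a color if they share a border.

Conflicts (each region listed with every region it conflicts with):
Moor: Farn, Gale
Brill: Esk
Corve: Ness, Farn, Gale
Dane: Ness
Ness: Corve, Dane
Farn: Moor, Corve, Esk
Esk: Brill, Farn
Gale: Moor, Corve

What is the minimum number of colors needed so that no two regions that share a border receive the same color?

2

Moor and Gale conflict, so at least 2 colors are needed.
One proper 2-coloring: Moor=2, Brill=1, Corve=2, Dane=2, Ness=1, Farn=1, Esk=2, Gale=1. Each listed conflict is separated.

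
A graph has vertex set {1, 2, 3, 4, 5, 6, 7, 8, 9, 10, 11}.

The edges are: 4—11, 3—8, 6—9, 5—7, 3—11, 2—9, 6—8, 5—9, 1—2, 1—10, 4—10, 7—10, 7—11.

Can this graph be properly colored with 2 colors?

No

The cycle 5-9-6-8-3-11-7-5 has odd length 7, so it cannot be 2-colored; at least 3 colors are needed.
So 2 colors are not enough.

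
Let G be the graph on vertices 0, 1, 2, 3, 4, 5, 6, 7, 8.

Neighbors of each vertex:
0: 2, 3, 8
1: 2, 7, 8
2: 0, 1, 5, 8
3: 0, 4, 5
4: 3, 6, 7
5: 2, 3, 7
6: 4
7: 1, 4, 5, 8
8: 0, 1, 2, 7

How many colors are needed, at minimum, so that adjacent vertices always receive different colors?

1, 7, 8 are pairwise adjacent, so at least 3 colors are needed.
3 colors suffice: 0=green, 1=green, 2=red, 3=red, 4=blue, 5=blue, 6=red, 7=red, 8=blue. Every edge joins two different colors.

3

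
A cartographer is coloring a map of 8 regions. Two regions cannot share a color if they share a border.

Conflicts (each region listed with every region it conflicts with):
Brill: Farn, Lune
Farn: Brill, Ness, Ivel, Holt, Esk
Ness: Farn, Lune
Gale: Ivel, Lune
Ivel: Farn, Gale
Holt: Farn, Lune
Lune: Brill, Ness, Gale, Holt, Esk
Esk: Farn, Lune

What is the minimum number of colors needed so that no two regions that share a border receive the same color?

The cycle Lune-Brill-Farn-Ivel-Gale-Lune has odd length 5, so it cannot be 2-colored; at least 3 colors are needed.
3 colors suffice: color 1 → {Farn, Lune}; color 2 → {Brill, Ness, Gale, Holt, Esk}; color 3 → {Ivel}. Every pair that conflicts lands in different colors.

3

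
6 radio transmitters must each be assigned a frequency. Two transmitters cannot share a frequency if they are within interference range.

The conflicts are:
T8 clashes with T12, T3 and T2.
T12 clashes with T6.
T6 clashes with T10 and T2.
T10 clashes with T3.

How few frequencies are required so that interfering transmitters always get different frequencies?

The cycle T10-T6-T12-T8-T3-T10 has odd length 5, so it cannot be 2-colored; at least 3 frequencies are needed.
3 frequencies suffice: frequency 1 → {T8, T6}; frequency 2 → {T12, T3, T2}; frequency 3 → {T10}. Each listed conflict is separated.

3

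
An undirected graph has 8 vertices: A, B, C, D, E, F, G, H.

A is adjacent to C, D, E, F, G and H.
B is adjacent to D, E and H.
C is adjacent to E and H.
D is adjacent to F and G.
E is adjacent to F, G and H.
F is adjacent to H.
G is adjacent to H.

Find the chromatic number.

A, C, E, H are mutually adjacent (a clique of size 4), so at least 4 colors are needed.
4 colors suffice: color red → {A, B}; color blue → {D, H}; color green → {E}; color yellow → {C, F, G}. Every edge joins two different colors.

4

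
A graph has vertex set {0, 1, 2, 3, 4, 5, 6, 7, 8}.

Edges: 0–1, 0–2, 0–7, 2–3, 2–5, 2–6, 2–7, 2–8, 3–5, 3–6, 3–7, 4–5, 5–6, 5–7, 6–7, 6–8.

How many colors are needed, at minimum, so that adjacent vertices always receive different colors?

5

2, 3, 5, 6, 7 are pairwise adjacent (a clique of size 5), so at least 5 colors are needed.
5 colors suffice: 0=c, 1=a, 2=a, 3=e, 4=a, 5=c, 6=d, 7=b, 8=b. Each edge has distinct colors on its endpoints.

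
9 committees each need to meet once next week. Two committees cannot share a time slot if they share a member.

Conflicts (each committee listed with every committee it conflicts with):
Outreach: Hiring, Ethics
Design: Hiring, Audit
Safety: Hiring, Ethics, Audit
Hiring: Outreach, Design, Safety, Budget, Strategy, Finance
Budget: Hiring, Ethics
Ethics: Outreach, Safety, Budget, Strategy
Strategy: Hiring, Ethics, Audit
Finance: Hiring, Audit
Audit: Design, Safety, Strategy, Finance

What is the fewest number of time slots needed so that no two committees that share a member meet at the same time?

Design and Hiring conflict, so at least 2 time slots are needed.
2 time slots suffice: time slot 1 → {Hiring, Ethics, Audit}; time slot 2 → {Outreach, Design, Safety, Budget, Strategy, Finance}. Every pair that conflicts lands in different time slots.

2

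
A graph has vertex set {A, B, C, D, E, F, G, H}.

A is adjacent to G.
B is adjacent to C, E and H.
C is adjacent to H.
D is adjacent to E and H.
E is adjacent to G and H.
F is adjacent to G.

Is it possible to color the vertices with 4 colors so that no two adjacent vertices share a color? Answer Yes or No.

Yes

The chromatic number is 3. B, E, H form a triangle, so at least 3 colors are needed.
3 colors suffice: color red → {G, H}; color blue → {A, C, E, F}; color green → {B, D}.
Since 4 ≥ 3, a proper 4-coloring certainly exists.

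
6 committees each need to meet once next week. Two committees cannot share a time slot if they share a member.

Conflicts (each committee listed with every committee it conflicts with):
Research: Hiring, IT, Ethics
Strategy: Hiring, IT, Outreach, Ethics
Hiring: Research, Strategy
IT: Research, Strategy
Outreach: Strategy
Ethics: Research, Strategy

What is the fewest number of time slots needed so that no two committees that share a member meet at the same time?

2

Research and Ethics conflict, so at least 2 time slots are needed.
2 time slots suffice: time slot 1 → {Research, Strategy}; time slot 2 → {Hiring, IT, Outreach, Ethics}. Each listed conflict is separated.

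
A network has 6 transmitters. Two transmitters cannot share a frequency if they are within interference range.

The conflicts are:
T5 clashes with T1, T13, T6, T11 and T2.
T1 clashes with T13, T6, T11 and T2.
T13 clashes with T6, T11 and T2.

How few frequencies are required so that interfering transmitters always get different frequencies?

T5, T1, T13, T2 all conflict with each other, so at least 4 frequencies are needed.
4 frequencies suffice: frequency 1 → {T13}; frequency 2 → {T1}; frequency 3 → {T5}; frequency 4 → {T6, T11, T2}. Every pair that conflicts lands in different frequencies.

4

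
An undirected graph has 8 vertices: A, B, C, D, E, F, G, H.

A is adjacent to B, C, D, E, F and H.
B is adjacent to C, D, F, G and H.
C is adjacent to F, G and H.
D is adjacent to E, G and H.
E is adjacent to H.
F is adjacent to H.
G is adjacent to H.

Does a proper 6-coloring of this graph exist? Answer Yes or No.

The chromatic number is 5. A, B, C, F, H are mutually adjacent (a clique of size 5), so at least 5 colors are needed.
5 colors suffice: color 1 → {H}; color 2 → {A, G}; color 3 → {B, E}; color 4 → {C, D}; color 5 → {F}.
Since 6 ≥ 5, a proper 6-coloring certainly exists.

Yes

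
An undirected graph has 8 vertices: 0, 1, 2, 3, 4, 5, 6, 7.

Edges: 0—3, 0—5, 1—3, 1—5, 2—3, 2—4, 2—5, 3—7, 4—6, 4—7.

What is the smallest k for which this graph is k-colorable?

1 and 5 are adjacent, so at least 2 colors are needed.
2 colors suffice: color a → {3, 4, 5}; color b → {0, 1, 2, 6, 7}. No two adjacent vertices share a color.

2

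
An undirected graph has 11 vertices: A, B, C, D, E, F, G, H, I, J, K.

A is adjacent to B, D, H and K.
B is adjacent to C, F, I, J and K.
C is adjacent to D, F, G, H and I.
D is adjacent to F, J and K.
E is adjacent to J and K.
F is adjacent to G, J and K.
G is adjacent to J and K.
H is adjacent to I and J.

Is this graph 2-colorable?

No

F, G, J are mutually adjacent, so at least 3 colors are needed.
So 2 colors are not enough.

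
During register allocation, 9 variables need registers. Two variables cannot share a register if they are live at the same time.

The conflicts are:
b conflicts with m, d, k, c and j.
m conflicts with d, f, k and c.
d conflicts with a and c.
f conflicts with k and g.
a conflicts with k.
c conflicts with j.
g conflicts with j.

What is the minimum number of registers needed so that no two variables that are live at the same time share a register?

4

b, m, d, c are mutually in conflict, so at least 4 registers are needed.
4 registers suffice: b=2, m=1, d=3, f=2, a=1, k=3, c=4, g=3, j=1. Every pair that conflicts lands in different registers.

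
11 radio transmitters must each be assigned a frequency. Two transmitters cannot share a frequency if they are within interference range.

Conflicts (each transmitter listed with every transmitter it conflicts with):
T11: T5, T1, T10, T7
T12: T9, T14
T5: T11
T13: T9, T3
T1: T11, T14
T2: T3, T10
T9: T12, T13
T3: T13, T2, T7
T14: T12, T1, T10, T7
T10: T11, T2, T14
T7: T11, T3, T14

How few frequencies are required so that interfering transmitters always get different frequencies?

The cycle T3-T7-T14-T10-T2-T3 has odd length 5, so it cannot be 2-colored; at least 3 frequencies are needed.
3 frequencies suffice: T11=1, T12=2, T5=2, T13=2, T1=2, T2=3, T9=1, T3=1, T14=1, T10=2, T7=2. Every pair that conflicts lands in different frequencies.

3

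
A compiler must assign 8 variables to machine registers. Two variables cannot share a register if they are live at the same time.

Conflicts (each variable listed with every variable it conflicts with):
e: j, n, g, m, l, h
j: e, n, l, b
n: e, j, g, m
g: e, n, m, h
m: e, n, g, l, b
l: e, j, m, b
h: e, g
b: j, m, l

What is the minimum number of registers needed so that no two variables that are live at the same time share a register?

e, n, g, m pairwise conflict, so at least 4 registers are needed.
4 registers suffice: register 1 → {e, b}; register 2 → {j, m, h}; register 3 → {n, l}; register 4 → {g}. Each listed conflict is separated.

4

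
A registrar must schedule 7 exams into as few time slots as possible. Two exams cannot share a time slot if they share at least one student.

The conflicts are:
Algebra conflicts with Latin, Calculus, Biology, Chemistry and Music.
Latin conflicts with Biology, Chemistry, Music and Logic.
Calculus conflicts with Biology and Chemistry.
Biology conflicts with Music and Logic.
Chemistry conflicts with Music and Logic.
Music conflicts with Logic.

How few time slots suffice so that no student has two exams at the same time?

Algebra, Latin, Biology, Music all conflict with each other, so at least 4 time slots are needed.
4 time slots suffice: time slot 1 → {Algebra, Logic}; time slot 2 → {Latin, Calculus}; time slot 3 → {Biology, Chemistry}; time slot 4 → {Music}. Every pair that conflicts lands in different time slots.

4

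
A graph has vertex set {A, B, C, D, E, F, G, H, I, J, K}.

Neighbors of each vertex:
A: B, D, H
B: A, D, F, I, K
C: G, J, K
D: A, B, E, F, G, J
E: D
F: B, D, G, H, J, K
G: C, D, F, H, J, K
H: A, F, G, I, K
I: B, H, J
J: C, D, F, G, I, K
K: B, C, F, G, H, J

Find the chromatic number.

4

F, G, J, K are mutually adjacent (a clique of size 4), so at least 4 colors are needed.
A valid assignment using 4 colors: A=red, B=blue, C=red, D=yellow, E=red, F=red, G=green, H=blue, I=red, J=blue, K=yellow. Each edge has distinct colors on its endpoints.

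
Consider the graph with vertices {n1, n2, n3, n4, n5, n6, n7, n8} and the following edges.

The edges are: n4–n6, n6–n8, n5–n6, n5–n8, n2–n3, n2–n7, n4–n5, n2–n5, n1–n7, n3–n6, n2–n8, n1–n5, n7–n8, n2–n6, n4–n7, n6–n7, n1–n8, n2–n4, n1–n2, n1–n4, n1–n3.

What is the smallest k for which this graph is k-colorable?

4

n2, n4, n6, n7 are mutually adjacent (a clique of size 4), so at least 4 colors are needed.
4 colors suffice: color red → {n2}; color blue → {n1, n6}; color green → {n3, n5, n7}; color yellow → {n4, n8}. Each edge has distinct colors on its endpoints.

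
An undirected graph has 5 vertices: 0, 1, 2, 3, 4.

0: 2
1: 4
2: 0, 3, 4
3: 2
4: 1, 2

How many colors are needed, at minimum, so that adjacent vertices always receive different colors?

2

0 and 2 are adjacent, so at least 2 colors are needed.
2 colors suffice: color a → {1, 2}; color b → {0, 3, 4}. Every edge joins two different colors.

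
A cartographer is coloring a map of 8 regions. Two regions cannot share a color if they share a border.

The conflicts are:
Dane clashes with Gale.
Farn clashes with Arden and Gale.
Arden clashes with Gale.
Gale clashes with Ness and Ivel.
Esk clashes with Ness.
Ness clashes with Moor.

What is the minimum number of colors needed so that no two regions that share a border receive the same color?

Farn, Arden, Gale all conflict with each other, so at least 3 colors are needed.
One proper 3-coloring: Dane=2, Farn=3, Arden=2, Gale=1, Esk=1, Ness=2, Moor=1, Ivel=2. No two conflicting regions share a color.

3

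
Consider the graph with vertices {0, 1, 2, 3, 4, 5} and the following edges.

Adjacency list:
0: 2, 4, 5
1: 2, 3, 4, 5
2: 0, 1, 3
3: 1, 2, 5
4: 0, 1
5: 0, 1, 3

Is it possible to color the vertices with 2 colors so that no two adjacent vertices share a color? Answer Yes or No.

No

1, 3, 5 are mutually adjacent, so at least 3 colors are needed.
So 2 colors are not enough.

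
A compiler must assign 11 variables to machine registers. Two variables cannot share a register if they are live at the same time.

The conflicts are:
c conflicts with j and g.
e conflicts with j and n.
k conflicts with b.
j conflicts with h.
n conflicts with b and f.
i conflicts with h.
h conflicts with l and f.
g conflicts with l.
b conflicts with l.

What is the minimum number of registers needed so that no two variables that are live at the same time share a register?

3

The cycle f-n-b-l-h-f has odd length 5, so it cannot be 2-colored; at least 3 registers are needed.
3 registers suffice: c=3, e=1, k=2, j=2, n=2, i=2, h=1, g=1, b=1, l=2, f=3. Each listed conflict is separated.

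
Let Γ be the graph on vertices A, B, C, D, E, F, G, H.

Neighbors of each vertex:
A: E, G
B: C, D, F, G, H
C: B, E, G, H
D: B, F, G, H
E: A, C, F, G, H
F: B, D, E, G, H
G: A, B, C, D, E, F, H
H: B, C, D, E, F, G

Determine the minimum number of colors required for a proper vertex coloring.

B, D, F, G, H form a clique, so at least 5 colors are needed.
5 colors suffice: A=2, B=3, C=4, D=5, E=3, F=4, G=1, H=2. Each edge has distinct colors on its endpoints.

5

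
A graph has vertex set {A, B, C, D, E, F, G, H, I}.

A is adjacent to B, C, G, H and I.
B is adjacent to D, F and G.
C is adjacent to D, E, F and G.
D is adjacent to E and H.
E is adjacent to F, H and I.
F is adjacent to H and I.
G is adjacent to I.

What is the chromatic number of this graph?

3

E, F, I are pairwise adjacent, so at least 3 colors are needed.
3 colors suffice: color 1 → {A, D, F}; color 2 → {E, G}; color 3 → {B, C, H, I}. Every edge joins two different colors.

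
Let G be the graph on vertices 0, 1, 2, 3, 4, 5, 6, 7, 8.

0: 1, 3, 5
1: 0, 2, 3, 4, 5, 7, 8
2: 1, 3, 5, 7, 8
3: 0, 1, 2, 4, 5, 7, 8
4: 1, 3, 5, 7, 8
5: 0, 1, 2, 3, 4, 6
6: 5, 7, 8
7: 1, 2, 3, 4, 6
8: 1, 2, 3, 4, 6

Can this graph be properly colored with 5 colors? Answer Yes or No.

Yes

The chromatic number is 4. 1, 2, 3, 8 form a clique, so at least 4 colors are needed.
A valid assignment using 4 colors: 0=yellow, 1=red, 2=yellow, 3=blue, 4=yellow, 5=green, 6=red, 7=green, 8=green.
Since 5 ≥ 4, a proper 5-coloring certainly exists.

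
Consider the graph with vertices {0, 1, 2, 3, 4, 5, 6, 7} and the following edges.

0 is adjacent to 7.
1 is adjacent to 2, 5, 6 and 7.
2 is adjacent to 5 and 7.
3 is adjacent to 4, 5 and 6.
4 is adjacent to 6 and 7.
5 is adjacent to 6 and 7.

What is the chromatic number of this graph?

1, 2, 5, 7 are pairwise adjacent (a clique of size 4), so at least 4 colors are needed.
4 colors suffice: color red → {6, 7}; color blue → {0, 4, 5}; color green → {1, 3}; color yellow → {2}. No two adjacent vertices share a color.

4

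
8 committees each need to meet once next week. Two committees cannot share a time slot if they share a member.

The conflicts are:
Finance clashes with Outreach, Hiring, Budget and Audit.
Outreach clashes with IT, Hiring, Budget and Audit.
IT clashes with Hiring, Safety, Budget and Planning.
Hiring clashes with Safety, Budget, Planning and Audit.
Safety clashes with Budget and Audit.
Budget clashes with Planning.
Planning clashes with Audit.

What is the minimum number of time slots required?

Finance, Outreach, Hiring, Audit pairwise conflict, so at least 4 time slots are needed.
4 time slots suffice: time slot 1 → {Hiring}; time slot 2 → {Budget, Audit}; time slot 3 → {Outreach, Safety, Planning}; time slot 4 → {Finance, IT}. Each listed conflict is separated.

4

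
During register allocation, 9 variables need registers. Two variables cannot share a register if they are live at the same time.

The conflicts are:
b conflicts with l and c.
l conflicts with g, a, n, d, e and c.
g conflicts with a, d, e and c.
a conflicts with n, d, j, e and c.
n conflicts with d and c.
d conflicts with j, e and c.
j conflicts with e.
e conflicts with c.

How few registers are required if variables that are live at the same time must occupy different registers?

6

l, g, a, d, e, c all conflict with each other, so at least 6 registers are needed.
6 registers suffice: register 1 → {j, c}; register 2 → {b, a}; register 3 → {d}; register 4 → {l}; register 5 → {n, e}; register 6 → {g}. Every pair that conflicts lands in different registers.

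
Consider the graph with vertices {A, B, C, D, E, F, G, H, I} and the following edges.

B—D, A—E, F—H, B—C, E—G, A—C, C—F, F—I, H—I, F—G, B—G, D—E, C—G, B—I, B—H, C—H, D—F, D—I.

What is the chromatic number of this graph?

3

C, F, H form a triangle, so at least 3 colors are needed.
3 colors suffice: color 1 → {C, E, I}; color 2 → {A, B, F}; color 3 → {D, G, H}. Every edge joins two different colors.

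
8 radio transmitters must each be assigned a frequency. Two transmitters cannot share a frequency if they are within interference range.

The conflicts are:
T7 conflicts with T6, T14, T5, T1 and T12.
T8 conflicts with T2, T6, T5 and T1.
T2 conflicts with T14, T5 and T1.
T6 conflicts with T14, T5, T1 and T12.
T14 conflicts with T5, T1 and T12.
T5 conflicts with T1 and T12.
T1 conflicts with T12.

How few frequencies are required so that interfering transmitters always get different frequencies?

6

T7, T6, T14, T5, T1, T12 pairwise conflict, so at least 6 frequencies are needed.
6 frequencies suffice: T7=5, T8=3, T2=4, T6=4, T14=3, T5=1, T1=2, T12=6. Each listed conflict is separated.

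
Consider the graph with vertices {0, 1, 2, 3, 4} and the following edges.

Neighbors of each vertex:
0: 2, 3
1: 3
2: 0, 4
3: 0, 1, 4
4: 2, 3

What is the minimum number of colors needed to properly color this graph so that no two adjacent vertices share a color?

2

3 and 4 are adjacent, so at least 2 colors are needed.
2 colors suffice: color red → {2, 3}; color blue → {0, 1, 4}. No two adjacent vertices share a color.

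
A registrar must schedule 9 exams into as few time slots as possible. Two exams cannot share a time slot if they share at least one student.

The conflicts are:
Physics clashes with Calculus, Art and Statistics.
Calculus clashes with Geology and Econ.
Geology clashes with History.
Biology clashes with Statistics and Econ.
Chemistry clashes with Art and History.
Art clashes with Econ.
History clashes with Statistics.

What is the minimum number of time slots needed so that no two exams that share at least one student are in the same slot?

The cycle Statistics-Physics-Calculus-Econ-Biology-Statistics has odd length 5, so it cannot be 2-colored; at least 3 time slots are needed.
3 time slots suffice: time slot 1 → {Calculus, Art, Statistics}; time slot 2 → {Physics, History, Econ}; time slot 3 → {Geology, Biology, Chemistry}. No two conflicting exams share a time slot.

3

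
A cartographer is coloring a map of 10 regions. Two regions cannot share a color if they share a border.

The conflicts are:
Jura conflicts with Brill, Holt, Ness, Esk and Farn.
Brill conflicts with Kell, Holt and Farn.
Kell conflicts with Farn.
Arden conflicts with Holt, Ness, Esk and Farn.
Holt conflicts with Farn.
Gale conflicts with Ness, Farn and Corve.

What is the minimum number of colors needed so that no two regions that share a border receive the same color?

4

Jura, Brill, Holt, Farn are mutually in conflict, so at least 4 colors are needed.
One proper 4-coloring: Jura=2, Brill=4, Kell=2, Arden=2, Holt=3, Gale=2, Ness=1, Esk=1, Farn=1, Corve=1. Each listed conflict is separated.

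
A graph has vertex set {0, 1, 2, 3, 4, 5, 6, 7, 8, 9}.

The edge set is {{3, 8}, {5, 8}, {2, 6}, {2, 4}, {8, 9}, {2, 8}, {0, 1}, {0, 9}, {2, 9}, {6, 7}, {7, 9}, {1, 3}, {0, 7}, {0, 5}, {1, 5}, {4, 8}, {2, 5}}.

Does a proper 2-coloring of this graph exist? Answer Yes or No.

No

0, 7, 9 form a triangle, so at least 3 colors are needed.
So 2 colors are not enough.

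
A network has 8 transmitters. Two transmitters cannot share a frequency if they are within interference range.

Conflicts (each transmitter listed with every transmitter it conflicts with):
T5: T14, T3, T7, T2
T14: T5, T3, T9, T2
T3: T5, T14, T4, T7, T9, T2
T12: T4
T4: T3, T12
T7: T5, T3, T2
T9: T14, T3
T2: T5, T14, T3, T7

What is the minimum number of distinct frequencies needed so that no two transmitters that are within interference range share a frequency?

4

T5, T3, T7, T2 all conflict with each other, so at least 4 frequencies are needed.
4 frequencies suffice: frequency 1 → {T3, T12}; frequency 2 → {T4, T9, T2}; frequency 3 → {T5}; frequency 4 → {T14, T7}. Every pair that conflicts lands in different frequencies.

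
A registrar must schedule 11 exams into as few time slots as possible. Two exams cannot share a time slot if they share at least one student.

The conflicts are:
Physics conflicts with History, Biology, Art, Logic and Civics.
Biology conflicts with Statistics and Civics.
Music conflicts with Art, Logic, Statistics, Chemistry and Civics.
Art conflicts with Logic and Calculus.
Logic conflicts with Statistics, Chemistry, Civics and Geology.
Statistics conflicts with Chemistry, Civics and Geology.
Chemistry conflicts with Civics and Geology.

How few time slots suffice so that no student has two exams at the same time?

Music, Logic, Statistics, Chemistry, Civics are mutually in conflict, so at least 5 time slots are needed.
5 time slots suffice: time slot 1 → {History, Biology, Logic, Calculus}; time slot 2 → {Art, Civics, Geology}; time slot 3 → {Physics, Statistics}; time slot 4 → {Chemistry}; time slot 5 → {Music}. No two conflicting exams share a time slot.

5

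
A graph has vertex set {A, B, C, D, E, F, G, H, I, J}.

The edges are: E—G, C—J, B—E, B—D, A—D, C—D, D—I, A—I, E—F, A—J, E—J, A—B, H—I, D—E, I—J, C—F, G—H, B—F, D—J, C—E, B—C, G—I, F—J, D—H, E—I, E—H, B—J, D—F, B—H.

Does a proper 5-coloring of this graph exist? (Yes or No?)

B, C, D, E, F, J are mutually adjacent (a clique of size 6), so at least 6 colors are needed.
So 5 colors are not enough.

No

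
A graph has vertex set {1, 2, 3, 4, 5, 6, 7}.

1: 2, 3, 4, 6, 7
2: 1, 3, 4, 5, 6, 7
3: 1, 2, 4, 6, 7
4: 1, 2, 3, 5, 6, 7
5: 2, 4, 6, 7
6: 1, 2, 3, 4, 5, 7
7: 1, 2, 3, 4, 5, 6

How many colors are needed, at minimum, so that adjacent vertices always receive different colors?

1, 2, 3, 4, 6, 7 form a clique, so at least 6 colors are needed.
A valid assignment using 6 colors: 1=purple, 2=blue, 3=orange, 4=red, 5=purple, 6=yellow, 7=green. No two adjacent vertices share a color.

6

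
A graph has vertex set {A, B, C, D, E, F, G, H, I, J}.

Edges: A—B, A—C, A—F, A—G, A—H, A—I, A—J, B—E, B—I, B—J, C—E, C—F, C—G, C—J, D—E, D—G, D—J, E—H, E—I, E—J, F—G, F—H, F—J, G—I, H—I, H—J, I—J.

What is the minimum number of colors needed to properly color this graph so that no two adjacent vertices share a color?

A, B, I, J form a clique, so at least 4 colors are needed.
A valid assignment using 4 colors: A=blue, B=yellow, C=yellow, D=green, E=blue, F=green, G=red, H=yellow, I=green, J=red. Every edge joins two different colors.

4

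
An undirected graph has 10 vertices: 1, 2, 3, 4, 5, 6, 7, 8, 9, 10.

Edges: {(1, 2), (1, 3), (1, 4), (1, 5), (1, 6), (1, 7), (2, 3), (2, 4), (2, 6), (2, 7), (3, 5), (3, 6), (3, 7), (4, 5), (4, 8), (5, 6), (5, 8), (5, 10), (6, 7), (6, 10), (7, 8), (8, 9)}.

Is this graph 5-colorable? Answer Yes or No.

The chromatic number is 5. 1, 2, 3, 6, 7 are mutually adjacent (a clique of size 5), so at least 5 colors are needed.
One proper 5-coloring: 1=green, 2=red, 3=yellow, 4=blue, 5=red, 6=blue, 7=purple, 8=green, 9=red, 10=green.
That is already a proper 5-coloring.

Yes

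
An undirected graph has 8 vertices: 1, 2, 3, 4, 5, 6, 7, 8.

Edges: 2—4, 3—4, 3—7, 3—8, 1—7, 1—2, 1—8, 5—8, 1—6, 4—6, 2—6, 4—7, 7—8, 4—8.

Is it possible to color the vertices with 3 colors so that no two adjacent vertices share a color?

No

3, 4, 7, 8 are mutually adjacent (a clique of size 4), so at least 4 colors are needed.
So 3 colors are not enough.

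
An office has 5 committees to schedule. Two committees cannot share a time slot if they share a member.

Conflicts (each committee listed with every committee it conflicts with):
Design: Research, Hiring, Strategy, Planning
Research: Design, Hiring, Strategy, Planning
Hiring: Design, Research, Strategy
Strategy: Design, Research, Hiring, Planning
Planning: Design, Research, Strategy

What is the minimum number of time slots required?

Design, Research, Hiring, Strategy pairwise conflict, so at least 4 time slots are needed.
4 time slots suffice: time slot 1 → {Strategy}; time slot 2 → {Research}; time slot 3 → {Design}; time slot 4 → {Hiring, Planning}. Every pair that conflicts lands in different time slots.

4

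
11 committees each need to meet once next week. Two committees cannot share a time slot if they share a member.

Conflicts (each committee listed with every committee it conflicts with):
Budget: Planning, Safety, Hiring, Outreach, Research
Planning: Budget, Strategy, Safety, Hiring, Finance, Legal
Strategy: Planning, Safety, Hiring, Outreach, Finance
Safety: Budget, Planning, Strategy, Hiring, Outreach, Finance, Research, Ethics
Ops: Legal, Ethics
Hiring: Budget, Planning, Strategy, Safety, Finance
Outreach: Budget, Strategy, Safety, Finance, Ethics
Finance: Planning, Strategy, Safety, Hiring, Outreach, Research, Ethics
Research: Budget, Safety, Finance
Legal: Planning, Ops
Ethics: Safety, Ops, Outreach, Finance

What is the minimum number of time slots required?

5

Planning, Strategy, Safety, Hiring, Finance all conflict with each other, so at least 5 time slots are needed.
5 time slots suffice: time slot 1 → {Safety, Ops}; time slot 2 → {Budget, Finance, Legal}; time slot 3 → {Planning, Outreach, Research}; time slot 4 → {Hiring, Ethics}; time slot 5 → {Strategy}. No two conflicting committees share a time slot.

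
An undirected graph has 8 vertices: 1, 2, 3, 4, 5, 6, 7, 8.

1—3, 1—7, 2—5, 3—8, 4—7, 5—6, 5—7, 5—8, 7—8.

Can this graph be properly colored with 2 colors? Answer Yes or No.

No

5, 7, 8 are mutually adjacent, so at least 3 colors are needed.
So 2 colors are not enough.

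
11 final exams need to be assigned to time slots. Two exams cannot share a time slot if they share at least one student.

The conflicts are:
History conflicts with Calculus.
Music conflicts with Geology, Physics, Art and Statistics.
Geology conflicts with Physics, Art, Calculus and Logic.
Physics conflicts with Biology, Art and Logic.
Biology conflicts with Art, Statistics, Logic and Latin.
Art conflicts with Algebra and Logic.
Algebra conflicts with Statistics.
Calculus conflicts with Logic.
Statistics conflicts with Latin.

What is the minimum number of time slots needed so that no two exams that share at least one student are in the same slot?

Geology, Physics, Art, Logic pairwise conflict, so at least 4 time slots are needed.
4 time slots suffice: time slot 1 → {Art, Calculus, Statistics}; time slot 2 → {History, Geology, Biology, Algebra}; time slot 3 → {Music, Logic, Latin}; time slot 4 → {Physics}. No two conflicting exams share a time slot.

4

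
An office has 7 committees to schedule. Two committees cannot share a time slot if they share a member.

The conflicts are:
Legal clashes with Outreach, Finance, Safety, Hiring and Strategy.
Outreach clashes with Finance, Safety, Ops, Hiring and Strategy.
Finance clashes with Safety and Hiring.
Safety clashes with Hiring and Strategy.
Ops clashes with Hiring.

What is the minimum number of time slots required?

5

Legal, Outreach, Finance, Safety, Hiring pairwise conflict, so at least 5 time slots are needed.
5 time slots suffice: time slot 1 → {Outreach}; time slot 2 → {Safety, Ops}; time slot 3 → {Legal}; time slot 4 → {Hiring, Strategy}; time slot 5 → {Finance}. Every pair that conflicts lands in different time slots.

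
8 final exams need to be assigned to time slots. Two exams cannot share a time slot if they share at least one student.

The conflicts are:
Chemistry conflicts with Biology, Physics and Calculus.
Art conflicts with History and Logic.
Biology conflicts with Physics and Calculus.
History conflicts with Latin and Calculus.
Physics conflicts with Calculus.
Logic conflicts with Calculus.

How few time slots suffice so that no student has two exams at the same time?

Chemistry, Biology, Physics, Calculus are mutually in conflict, so at least 4 time slots are needed.
4 time slots suffice: time slot 1 → {Art, Latin, Calculus}; time slot 2 → {Chemistry, History, Logic}; time slot 3 → {Biology}; time slot 4 → {Physics}. Each listed conflict is separated.

4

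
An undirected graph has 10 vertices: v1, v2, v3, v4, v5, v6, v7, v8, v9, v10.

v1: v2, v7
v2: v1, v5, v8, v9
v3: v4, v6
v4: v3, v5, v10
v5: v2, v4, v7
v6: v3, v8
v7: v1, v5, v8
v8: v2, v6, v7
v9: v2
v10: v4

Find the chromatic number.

2

v1 and v7 are adjacent, so at least 2 colors are needed.
2 colors suffice: color 1 → {v2, v4, v6, v7}; color 2 → {v1, v3, v5, v8, v9, v10}. Each edge has distinct colors on its endpoints.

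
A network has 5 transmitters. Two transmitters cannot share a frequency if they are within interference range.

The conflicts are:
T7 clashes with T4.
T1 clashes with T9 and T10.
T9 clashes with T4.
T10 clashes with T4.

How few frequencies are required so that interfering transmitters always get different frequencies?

2

T10 and T4 conflict, so at least 2 frequencies are needed.
A valid assignment using 2 frequencies: T7=2, T1=1, T9=2, T10=2, T4=1. No two conflicting transmitters share a frequency.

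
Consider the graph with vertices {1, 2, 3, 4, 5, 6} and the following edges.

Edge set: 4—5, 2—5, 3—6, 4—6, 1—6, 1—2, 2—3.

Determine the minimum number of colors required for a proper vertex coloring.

The cycle 2-5-4-6-3-2 has odd length 5, so it cannot be 2-colored; at least 3 colors are needed.
3 colors suffice: 1=blue, 2=red, 3=blue, 4=blue, 5=green, 6=red. Every edge joins two different colors.

3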